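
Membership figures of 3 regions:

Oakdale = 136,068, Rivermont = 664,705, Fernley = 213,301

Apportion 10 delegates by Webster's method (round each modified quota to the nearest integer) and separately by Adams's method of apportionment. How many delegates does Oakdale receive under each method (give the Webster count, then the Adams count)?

Webster: Oakdale 1, Rivermont 7, Fernley 2.
Adams: Oakdale 2, Rivermont 6, Fernley 2.
Oakdale gets 1 under Webster and 2 under Adams.

1 and 2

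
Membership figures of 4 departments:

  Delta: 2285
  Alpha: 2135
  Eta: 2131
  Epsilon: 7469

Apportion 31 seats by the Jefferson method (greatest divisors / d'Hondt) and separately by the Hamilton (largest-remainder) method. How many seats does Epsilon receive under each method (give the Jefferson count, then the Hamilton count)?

Jefferson: Delta 5, Alpha 5, Eta 4, Epsilon 17.
Hamilton: Delta 5, Alpha 5, Eta 5, Epsilon 16.
Epsilon gets 17 under Jefferson and 16 under Hamilton.

17 and 16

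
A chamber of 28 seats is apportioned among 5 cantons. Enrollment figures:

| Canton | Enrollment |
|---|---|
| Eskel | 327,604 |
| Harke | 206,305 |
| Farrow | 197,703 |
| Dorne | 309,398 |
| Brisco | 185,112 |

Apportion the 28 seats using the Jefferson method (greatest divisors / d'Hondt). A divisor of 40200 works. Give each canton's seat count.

Eskel 8; Harke 5; Farrow 4; Dorne 7; Brisco 4

With modified divisor 40200: modified quotas Eskel 8.149, Harke 5.132, Farrow 4.918, Dorne 7.696, Brisco 4.605.
Rounding down: Eskel 8, Harke 5, Farrow 4, Dorne 7, Brisco 4 (total 28).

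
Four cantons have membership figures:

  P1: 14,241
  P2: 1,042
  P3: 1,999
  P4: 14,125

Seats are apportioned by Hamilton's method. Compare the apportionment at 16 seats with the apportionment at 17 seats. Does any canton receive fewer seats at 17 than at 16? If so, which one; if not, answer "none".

P2

At 16 seats: P1 7, P2 1, P3 1, P4 7.
At 17 seats: P1 8, P2 0, P3 1, P4 8.
P2 drops from 1 to 0.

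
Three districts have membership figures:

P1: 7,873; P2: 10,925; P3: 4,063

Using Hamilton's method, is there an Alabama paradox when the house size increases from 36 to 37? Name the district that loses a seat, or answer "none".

At 36 seats: P1 12, P2 17, P3 7.
At 37 seats: P1 13, P2 18, P3 6.
P3 drops from 7 to 6.

P3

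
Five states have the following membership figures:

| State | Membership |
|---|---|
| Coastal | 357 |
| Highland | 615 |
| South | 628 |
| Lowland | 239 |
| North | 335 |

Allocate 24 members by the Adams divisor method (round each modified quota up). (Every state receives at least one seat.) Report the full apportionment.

Standard divisor 2174/24 ≈ 90.583; standard quotas: Coastal 3.941, Highland 6.789, South 6.933, Lowland 2.638, North 3.698.
Rounding up gives 4, 7, 7, 3, 4 = 25 seats, so the divisor must be adjusted.
With modified divisor 104: modified quotas Coastal 3.433, Highland 5.913, South 6.038, Lowland 2.298, North 3.221.
Rounding up: Coastal 4, Highland 6, South 7, Lowland 3, North 4 (total 24).

Coastal: 4; Highland: 6; South: 7; Lowland: 3; North: 4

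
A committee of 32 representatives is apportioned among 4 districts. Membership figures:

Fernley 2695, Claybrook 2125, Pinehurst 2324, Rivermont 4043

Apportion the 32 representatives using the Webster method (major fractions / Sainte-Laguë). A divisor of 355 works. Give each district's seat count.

With modified divisor 355: modified quotas Fernley 7.592, Claybrook 5.986, Pinehurst 6.546, Rivermont 11.389.
Rounding to the nearest integer: Fernley 8, Claybrook 6, Pinehurst 7, Rivermont 11 (total 32).

Fernley 8, Claybrook 6, Pinehurst 7, Rivermont 11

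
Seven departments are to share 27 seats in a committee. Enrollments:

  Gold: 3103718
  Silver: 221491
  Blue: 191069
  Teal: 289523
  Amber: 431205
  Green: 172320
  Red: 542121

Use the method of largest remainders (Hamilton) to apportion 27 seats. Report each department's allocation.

Gold 17, Silver 1, Blue 1, Teal 2, Amber 2, Green 1, Red 3

Total 4951447; standard divisor 4951447/27 ≈ 183386.926.
Standard quotas: Gold 16.9244, Silver 1.2078, Blue 1.0419, Teal 1.5788, Amber 2.3513, Green 0.9397, Red 2.9562.
Lower quotas: Gold 16, Silver 1, Blue 1, Teal 1, Amber 2, Green 0, Red 2 (sum 23, leaving 4 seats).
Remainders in descending order: Red 0.9562, Green 0.9397, Gold 0.9244, Teal 0.5788, Amber 0.3513, Silver 0.2078, Blue 0.0419.
The surplus seats go to Red, Green, Gold, Teal.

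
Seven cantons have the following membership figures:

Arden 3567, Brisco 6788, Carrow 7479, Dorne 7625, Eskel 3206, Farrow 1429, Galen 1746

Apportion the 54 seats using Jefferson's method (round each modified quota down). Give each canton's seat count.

Arden 6, Brisco 12, Carrow 13, Dorne 13, Eskel 5, Farrow 2, Galen 3

Standard divisor 31840/54 ≈ 589.63; standard quotas: Arden 6.050, Brisco 11.512, Carrow 12.684, Dorne 12.932, Eskel 5.437, Farrow 2.424, Galen 2.961.
Rounding down gives 6, 11, 12, 12, 5, 2, 2 = 50 seats, so the divisor must be adjusted.
With modified divisor 560: modified quotas Arden 6.370, Brisco 12.121, Carrow 13.355, Dorne 13.616, Eskel 5.725, Farrow 2.552, Galen 3.118.
Rounding down: Arden 6, Brisco 12, Carrow 13, Dorne 13, Eskel 5, Farrow 2, Galen 3 (total 54).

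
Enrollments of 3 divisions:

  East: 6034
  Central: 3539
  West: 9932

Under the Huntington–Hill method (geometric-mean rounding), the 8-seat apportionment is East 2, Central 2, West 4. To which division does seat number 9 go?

Priority for the next seat is population ÷ (√(s·(s+1))).
Priorities: East 2463.370, Central 1444.791, West 2220.863.
Highest priority: East.

East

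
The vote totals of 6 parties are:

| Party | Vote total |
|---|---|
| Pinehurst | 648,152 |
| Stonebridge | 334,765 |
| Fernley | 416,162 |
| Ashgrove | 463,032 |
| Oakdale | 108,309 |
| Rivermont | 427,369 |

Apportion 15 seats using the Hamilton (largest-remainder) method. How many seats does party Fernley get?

The standard divisor is 2397789/15 ≈ 159852.6.
Standard quotas: Pinehurst 4.0547, Stonebridge 2.0942, Fernley 2.6034, Ashgrove 2.8966, Oakdale 0.6776, Rivermont 2.6735.
Lower quotas: Pinehurst 4, Stonebridge 2, Fernley 2, Ashgrove 2, Oakdale 0, Rivermont 2 (sum 12, leaving 3 seats).
Remainders in descending order: Ashgrove 0.8966, Oakdale 0.6776, Rivermont 0.6735, Fernley 0.6034, Stonebridge 0.0942, Pinehurst 0.0547.
The surplus seats go to Ashgrove, Oakdale, Rivermont.
Fernley receives 2.

2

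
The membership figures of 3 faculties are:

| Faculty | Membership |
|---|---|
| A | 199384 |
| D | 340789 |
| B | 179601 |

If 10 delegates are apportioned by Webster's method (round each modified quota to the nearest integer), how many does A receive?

Standard divisor 719774/10 ≈ 71977.4; standard quotas: A 2.770, D 4.735, B 2.495.
Rounding to the nearest integer gives A 3, D 5, B 2 — total 10, matching the house size, so no adjustment is needed.
A receives 3.

3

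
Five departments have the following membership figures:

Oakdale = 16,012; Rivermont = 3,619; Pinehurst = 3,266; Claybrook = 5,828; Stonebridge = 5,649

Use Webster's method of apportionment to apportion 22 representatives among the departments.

Oakdale 10, Rivermont 2, Pinehurst 2, Claybrook 4, Stonebridge 4

Standard divisor 34374/22 ≈ 1562.455; standard quotas: Oakdale 10.248, Rivermont 2.316, Pinehurst 2.090, Claybrook 3.730, Stonebridge 3.615.
Rounding to the nearest integer gives Oakdale 10, Rivermont 2, Pinehurst 2, Claybrook 4, Stonebridge 4 — total 22, matching the house size, so no adjustment is needed.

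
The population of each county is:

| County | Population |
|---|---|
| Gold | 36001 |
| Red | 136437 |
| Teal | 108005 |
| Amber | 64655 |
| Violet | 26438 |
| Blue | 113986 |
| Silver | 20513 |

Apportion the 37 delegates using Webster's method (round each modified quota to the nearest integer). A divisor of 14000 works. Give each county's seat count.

Gold 3; Red 10; Teal 8; Amber 5; Violet 2; Blue 8; Silver 1

With modified divisor 14000: modified quotas Gold 2.571, Red 9.745, Teal 7.715, Amber 4.618, Violet 1.888, Blue 8.142, Silver 1.465.
Rounding to the nearest integer: Gold 3, Red 10, Teal 8, Amber 5, Violet 2, Blue 8, Silver 1 (total 37).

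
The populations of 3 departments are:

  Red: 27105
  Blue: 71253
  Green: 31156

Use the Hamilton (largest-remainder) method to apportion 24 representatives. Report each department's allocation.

Standard divisor: 129514 ÷ 24 ≈ 5396.417.
Standard quotas: Red 5.0228, Blue 13.2038, Green 5.7735.
Lower quotas: Red 5, Blue 13, Green 5 (sum 23, leaving 1 seat).
Remainders in descending order: Green 0.7735, Blue 0.2038, Red 0.0228.
The surplus seat goes to Green.

Red 5, Blue 13, Green 6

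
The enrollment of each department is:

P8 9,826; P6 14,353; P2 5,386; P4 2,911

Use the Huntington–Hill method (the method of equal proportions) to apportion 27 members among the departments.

P8 8; P6 12; P2 5; P4 2

With divisor 1196: modified quotas P8 8.216, P6 12.001, P2 4.503, P4 2.434.
Geometric-mean thresholds: P8 √(8·9)=8.485, P6 √(12·13)=12.490, P2 √(4·5)=4.472, P4 √(2·3)=2.449.
Each quota rounded against its threshold gives P8 8, P6 12, P2 5, P4 2 (total 27).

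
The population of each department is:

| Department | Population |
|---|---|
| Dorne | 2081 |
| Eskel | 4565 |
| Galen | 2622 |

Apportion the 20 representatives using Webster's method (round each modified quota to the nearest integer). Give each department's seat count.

Standard divisor 9268/20 ≈ 463.4; standard quotas: Dorne 4.491, Eskel 9.851, Galen 5.658.
Rounding to the nearest integer gives Dorne 4, Eskel 10, Galen 6 — total 20, matching the house size, so no adjustment is needed.

Dorne=4; Eskel=10; Galen=6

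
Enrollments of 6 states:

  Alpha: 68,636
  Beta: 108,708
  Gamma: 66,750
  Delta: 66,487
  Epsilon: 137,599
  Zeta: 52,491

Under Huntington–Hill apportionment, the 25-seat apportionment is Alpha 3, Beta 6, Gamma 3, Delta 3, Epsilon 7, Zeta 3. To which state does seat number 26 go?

Alpha

Priority for the next seat is population ÷ (√(s·(s+1))).
Priorities: Alpha 19813.507, Beta 16774.009, Gamma 19269.065, Delta 19193.144, Epsilon 18387.440, Zeta 15152.846.
Highest priority: Alpha.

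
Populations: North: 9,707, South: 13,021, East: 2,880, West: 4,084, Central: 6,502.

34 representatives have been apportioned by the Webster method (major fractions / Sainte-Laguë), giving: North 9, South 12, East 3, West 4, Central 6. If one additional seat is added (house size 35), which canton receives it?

South

Priority for the next seat is population ÷ (current seats + 0.5).
Priorities: North 1021.789, South 1041.680, East 822.857, West 907.556, Central 1000.308.
Highest priority: South.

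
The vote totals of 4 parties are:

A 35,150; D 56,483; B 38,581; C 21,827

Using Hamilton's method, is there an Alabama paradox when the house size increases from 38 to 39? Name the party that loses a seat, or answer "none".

none

At 38 seats: A 9, D 14, B 10, C 5.
At 39 seats: A 9, D 14, B 10, C 6.
No party's allocation decreased.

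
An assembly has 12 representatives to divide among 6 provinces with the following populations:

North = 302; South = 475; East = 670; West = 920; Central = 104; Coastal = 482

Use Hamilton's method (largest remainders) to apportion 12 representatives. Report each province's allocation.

North: 1, South: 2, East: 3, West: 4, Central: 0, Coastal: 2

Standard divisor: 2953 ÷ 12 ≈ 246.083.
Standard quotas: North 1.227, South 1.930, East 2.723, West 3.739, Central 0.423, Coastal 1.959.
Lower quotas: North 1, South 1, East 2, West 3, Central 0, Coastal 1 (sum 8, leaving 4 seats).
Remainders in descending order: Coastal 0.959, South 0.930, West 0.739, East 0.723, Central 0.423, North 0.227.
The surplus seats go to Coastal, South, West, East.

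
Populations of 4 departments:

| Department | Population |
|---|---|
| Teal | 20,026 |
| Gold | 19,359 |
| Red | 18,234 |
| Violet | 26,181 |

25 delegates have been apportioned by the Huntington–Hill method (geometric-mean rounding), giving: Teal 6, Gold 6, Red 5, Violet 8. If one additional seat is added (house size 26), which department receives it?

Red

Priority for the next seat is population ÷ (√(s·(s+1))).
Priorities: Teal 3090.079, Gold 2987.159, Red 3329.058, Violet 3085.460.
Highest priority: Red.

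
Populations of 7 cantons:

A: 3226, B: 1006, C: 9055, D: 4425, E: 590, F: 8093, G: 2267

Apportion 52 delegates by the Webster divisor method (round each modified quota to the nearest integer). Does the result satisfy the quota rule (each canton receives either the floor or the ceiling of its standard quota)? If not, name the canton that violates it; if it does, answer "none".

none

Standard quotas: A 5.853, B 1.825, C 16.428, D 8.028, E 1.070, F 14.683, G 4.113.
Webster allocation: A 6, B 2, C 16, D 8, E 1, F 15, G 4.
Every allocation lies between the lower and upper quota.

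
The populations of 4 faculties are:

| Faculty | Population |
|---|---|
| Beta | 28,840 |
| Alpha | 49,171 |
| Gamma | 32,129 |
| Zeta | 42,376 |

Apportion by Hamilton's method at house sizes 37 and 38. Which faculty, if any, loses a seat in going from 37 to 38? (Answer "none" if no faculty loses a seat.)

At 37 seats: Beta 7, Alpha 12, Gamma 8, Zeta 10.
At 38 seats: Beta 7, Alpha 12, Gamma 8, Zeta 11.
No faculty's allocation decreased.

none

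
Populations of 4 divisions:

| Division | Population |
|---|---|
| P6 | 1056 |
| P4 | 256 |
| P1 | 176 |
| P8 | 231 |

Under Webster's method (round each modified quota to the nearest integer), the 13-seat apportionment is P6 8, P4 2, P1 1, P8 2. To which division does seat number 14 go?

P6

Priority for the next seat is population ÷ (current seats + 0.5).
Priorities: P6 124.235, P4 102.400, P1 117.333, P8 92.400.
Highest priority: P6.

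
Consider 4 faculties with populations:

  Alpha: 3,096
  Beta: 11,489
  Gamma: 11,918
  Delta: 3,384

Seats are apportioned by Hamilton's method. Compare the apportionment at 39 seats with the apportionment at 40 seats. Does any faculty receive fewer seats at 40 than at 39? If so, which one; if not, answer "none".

At 39 seats: Alpha 4, Beta 15, Gamma 16, Delta 4.
At 40 seats: Alpha 4, Beta 15, Gamma 16, Delta 5.
No faculty's allocation decreased.

none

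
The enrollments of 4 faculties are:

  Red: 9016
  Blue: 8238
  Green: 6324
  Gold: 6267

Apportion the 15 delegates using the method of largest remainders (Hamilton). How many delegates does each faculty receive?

Standard divisor: 29845 ÷ 15 ≈ 1989.667.
Standard quotas: Red 4.5314, Blue 4.1404, Green 3.1784, Gold 3.1498.
Lower quotas: Red 4, Blue 4, Green 3, Gold 3 (sum 14, leaving 1 seat).
Remainders in descending order: Red 0.5314, Green 0.1784, Gold 0.1498, Blue 0.1404.
The surplus seat goes to Red.

Red 5; Blue 4; Green 3; Gold 3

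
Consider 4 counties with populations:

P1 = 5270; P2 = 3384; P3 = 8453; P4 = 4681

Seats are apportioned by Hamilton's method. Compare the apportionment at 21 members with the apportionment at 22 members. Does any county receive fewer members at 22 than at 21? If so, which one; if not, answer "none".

none

At 21 seats: P1 5, P2 3, P3 8, P4 5.
At 22 seats: P1 5, P2 3, P3 9, P4 5.
No county's allocation decreased.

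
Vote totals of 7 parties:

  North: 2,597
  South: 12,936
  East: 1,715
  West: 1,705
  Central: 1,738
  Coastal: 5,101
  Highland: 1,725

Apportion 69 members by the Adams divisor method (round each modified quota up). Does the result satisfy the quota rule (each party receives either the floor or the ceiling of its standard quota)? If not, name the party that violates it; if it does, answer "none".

South

Standard quotas: North 6.512, South 32.438, East 4.300, West 4.275, Central 4.358, Coastal 12.791, Highland 4.326.
Adams allocation: North 7, South 31, East 5, West 4, Central 5, Coastal 12, Highland 5.
South has quota 32.438 (lower 32, upper 33) but receives 31 — outside the quota interval.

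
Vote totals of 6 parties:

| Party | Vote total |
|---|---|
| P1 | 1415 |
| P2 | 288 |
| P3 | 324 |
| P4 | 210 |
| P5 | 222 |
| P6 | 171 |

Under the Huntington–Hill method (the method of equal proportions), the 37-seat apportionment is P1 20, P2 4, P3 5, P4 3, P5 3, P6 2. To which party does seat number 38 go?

Priority for the next seat is population ÷ (√(s·(s+1))).
Priorities: P1 69.045, P2 64.399, P3 59.154, P4 60.622, P5 64.086, P6 69.810.
Highest priority: P6.

P6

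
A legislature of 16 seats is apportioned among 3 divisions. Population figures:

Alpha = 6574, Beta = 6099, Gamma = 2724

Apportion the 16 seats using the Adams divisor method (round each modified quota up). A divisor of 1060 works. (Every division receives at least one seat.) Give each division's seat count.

With modified divisor 1060: modified quotas Alpha 6.202, Beta 5.754, Gamma 2.570.
Rounding up: Alpha 7, Beta 6, Gamma 3 (total 16).

Alpha: 7, Beta: 6, Gamma: 3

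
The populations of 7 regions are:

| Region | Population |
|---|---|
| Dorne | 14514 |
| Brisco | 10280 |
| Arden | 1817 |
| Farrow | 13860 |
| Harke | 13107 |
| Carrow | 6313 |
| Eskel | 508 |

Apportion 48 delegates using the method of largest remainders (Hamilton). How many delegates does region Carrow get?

5

Standard divisor: 60399 ÷ 48 ≈ 1258.312.
Standard quotas: Dorne 11.5345, Brisco 8.1697, Arden 1.4440, Farrow 11.0148, Harke 10.4163, Carrow 5.0170, Eskel 0.4037.
Lower quotas: Dorne 11, Brisco 8, Arden 1, Farrow 11, Harke 10, Carrow 5, Eskel 0 (sum 46, leaving 2 seats).
Remainders in descending order: Dorne 0.5345, Arden 0.4440, Harke 0.4163, Eskel 0.4037, Brisco 0.1697, Carrow 0.0170, Farrow 0.0148.
The surplus seats go to Dorne, Arden.
Carrow receives 5.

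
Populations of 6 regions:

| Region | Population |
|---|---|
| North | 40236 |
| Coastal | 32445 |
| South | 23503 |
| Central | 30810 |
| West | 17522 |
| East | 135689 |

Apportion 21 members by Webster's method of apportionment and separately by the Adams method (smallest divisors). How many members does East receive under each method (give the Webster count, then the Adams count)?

Webster: North 3, Coastal 3, South 2, Central 2, West 1, East 10.
Adams: North 3, Coastal 3, South 2, Central 2, West 2, East 9.
East gets 10 under Webster and 9 under Adams.

10 and 9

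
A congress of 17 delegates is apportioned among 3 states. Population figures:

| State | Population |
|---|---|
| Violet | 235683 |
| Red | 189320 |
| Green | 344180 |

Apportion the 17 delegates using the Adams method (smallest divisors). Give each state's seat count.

Standard divisor 769183/17 ≈ 45246.059; standard quotas: Violet 5.209, Red 4.184, Green 7.607.
Rounding up gives 6, 5, 8 = 19 seats, so the divisor must be adjusted.
With modified divisor 48200: modified quotas Violet 4.890, Red 3.928, Green 7.141.
Rounding up: Violet 5, Red 4, Green 8 (total 17).

Violet 5, Red 4, Green 8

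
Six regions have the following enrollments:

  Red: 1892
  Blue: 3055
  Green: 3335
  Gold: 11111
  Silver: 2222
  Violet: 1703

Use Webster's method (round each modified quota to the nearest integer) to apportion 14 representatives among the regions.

Standard divisor 23318/14 ≈ 1665.571; standard quotas: Red 1.136, Blue 1.834, Green 2.002, Gold 6.671, Silver 1.334, Violet 1.022.
Rounding to the nearest integer gives Red 1, Blue 2, Green 2, Gold 7, Silver 1, Violet 1 — total 14, matching the house size, so no adjustment is needed.

Red=1; Blue=2; Green=2; Gold=7; Silver=1; Violet=1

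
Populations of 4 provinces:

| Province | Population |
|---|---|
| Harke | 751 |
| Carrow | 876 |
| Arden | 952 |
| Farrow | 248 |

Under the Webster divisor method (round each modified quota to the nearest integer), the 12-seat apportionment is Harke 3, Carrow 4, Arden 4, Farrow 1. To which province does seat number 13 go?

Harke

Priority for the next seat is population ÷ (current seats + 0.5).
Priorities: Harke 214.571, Carrow 194.667, Arden 211.556, Farrow 165.333.
Highest priority: Harke.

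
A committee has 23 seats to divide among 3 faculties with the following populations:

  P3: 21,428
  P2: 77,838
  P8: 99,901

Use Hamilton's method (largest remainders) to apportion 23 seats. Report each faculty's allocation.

Standard divisor: 199167 ÷ 23 ≈ 8659.435.
Standard quotas: P3 2.4745, P2 8.9888, P8 11.5367.
Lower quotas: P3 2, P2 8, P8 11 (sum 21, leaving 2 seats).
Remainders in descending order: P2 0.9888, P8 0.5367, P3 0.4745.
The surplus seats go to P2, P8.

P3=2; P2=9; P8=12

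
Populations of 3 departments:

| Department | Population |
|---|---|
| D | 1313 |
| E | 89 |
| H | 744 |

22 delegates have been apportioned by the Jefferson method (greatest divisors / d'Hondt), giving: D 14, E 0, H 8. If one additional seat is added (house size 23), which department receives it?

E

Priority for the next seat is population ÷ (current seats + 1).
Priorities: D 87.533, E 89.000, H 82.667.
Highest priority: E.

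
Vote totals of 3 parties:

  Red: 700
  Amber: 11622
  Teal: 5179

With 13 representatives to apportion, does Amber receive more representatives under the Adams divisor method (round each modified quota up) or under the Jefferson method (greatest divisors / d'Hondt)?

Jefferson

Adams: Red 1, Amber 8, Teal 4.
Jefferson: Red 0, Amber 9, Teal 4.
Amber gets 8 under Adams and 9 under Jefferson.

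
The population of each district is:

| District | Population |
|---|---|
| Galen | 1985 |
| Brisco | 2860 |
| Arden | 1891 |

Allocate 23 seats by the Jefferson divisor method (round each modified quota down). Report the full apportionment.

Galen: 7; Brisco: 10; Arden: 6

Standard divisor 6736/23 ≈ 292.87; standard quotas: Galen 6.778, Brisco 9.765, Arden 6.457.
Rounding down gives 6, 9, 6 = 21 seats, so the divisor must be adjusted.
With modified divisor 280: modified quotas Galen 7.089, Brisco 10.214, Arden 6.754.
Rounding down: Galen 7, Brisco 10, Arden 6 (total 23).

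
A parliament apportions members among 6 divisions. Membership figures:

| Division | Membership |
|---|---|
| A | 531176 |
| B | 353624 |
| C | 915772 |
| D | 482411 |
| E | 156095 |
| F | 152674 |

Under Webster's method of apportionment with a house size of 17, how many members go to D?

Standard divisor 2591752/17 ≈ 152456; standard quotas: A 3.484, B 2.320, C 6.007, D 3.164, E 1.024, F 1.001.
Rounding to the nearest integer gives 3, 2, 6, 3, 1, 1 = 16 seats, so the divisor must be adjusted.
With modified divisor 146600: modified quotas A 3.623, B 2.412, C 6.247, D 3.291, E 1.065, F 1.041.
Rounding to the nearest integer: A 4, B 2, C 6, D 3, E 1, F 1 (total 17).
D receives 3.

3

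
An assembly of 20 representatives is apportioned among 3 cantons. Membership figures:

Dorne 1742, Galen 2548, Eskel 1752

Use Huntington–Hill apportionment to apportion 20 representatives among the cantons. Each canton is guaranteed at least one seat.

With divisor 309: modified quotas Dorne 5.638, Galen 8.246, Eskel 5.670.
Geometric-mean thresholds: Dorne √(5·6)=5.477, Galen √(8·9)=8.485, Eskel √(5·6)=5.477.
Each quota rounded against its threshold gives Dorne 6, Galen 8, Eskel 6 (total 20).

Dorne=6, Galen=8, Eskel=6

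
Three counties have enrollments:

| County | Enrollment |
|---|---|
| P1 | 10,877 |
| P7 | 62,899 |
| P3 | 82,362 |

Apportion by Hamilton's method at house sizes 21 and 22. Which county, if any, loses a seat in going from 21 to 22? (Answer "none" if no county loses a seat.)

P1

At 21 seats: P1 2, P7 8, P3 11.
At 22 seats: P1 1, P7 9, P3 12.
P1 drops from 2 to 1.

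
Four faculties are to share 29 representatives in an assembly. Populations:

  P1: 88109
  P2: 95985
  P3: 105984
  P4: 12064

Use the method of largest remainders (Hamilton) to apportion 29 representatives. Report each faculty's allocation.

P1=9, P2=9, P3=10, P4=1

Total 302142; standard divisor 302142/29 ≈ 10418.69.
Standard quotas: P1 8.4568, P2 9.2128, P3 10.1725, P4 1.1579.
Lower quotas: P1 8, P2 9, P3 10, P4 1 (sum 28, leaving 1 seat).
Remainders in descending order: P1 0.4568, P2 0.2128, P3 0.1725, P4 0.1579.
The surplus seat goes to P1.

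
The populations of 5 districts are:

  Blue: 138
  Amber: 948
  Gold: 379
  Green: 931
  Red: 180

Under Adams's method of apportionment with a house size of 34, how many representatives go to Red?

3

Standard divisor 2576/34 ≈ 75.765; standard quotas: Blue 1.821, Amber 12.512, Gold 5.002, Green 12.288, Red 2.376.
Rounding up gives 2, 13, 6, 13, 3 = 37 seats, so the divisor must be adjusted.
With modified divisor 80: modified quotas Blue 1.725, Amber 11.850, Gold 4.737, Green 11.637, Red 2.250.
Rounding up: Blue 2, Amber 12, Gold 5, Green 12, Red 3 (total 34).
Red receives 3.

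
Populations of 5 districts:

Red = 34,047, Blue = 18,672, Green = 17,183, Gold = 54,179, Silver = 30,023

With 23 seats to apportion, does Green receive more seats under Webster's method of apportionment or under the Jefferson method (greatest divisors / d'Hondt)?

Webster

Webster: Red 5, Blue 3, Green 3, Gold 8, Silver 4.
Jefferson: Red 5, Blue 3, Green 2, Gold 9, Silver 4.
Green gets 3 under Webster and 2 under Jefferson.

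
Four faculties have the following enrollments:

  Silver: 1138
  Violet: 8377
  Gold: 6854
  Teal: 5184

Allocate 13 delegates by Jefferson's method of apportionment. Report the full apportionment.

Silver 0; Violet 6; Gold 4; Teal 3

Standard divisor 21553/13 ≈ 1657.923; standard quotas: Silver 0.686, Violet 5.053, Gold 4.134, Teal 3.127.
Rounding down gives 0, 5, 4, 3 = 12 seats, so the divisor must be adjusted.
With modified divisor 1380: modified quotas Silver 0.825, Violet 6.070, Gold 4.967, Teal 3.757.
Rounding down: Silver 0, Violet 6, Gold 4, Teal 3 (total 13).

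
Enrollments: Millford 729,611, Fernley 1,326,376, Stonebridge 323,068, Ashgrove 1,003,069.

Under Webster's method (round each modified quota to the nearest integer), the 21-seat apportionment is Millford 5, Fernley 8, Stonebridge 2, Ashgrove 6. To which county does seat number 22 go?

Fernley

Priority for the next seat is population ÷ (current seats + 0.5).
Priorities: Millford 132656.545, Fernley 156044.235, Stonebridge 129227.200, Ashgrove 154318.308.
Highest priority: Fernley.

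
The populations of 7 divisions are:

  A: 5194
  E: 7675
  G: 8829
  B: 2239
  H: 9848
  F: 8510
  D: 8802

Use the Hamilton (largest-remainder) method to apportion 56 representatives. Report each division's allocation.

Standard divisor: 51097 ÷ 56 ≈ 912.446.
Standard quotas: A 5.6924, E 8.4115, G 9.6762, B 2.4538, H 10.7930, F 9.3266, D 9.6466.
Lower quotas: A 5, E 8, G 9, B 2, H 10, F 9, D 9 (sum 52, leaving 4 seats).
Remainders in descending order: H 0.7930, A 0.6924, G 0.6762, D 0.6466, B 0.4538, E 0.4115, F 0.3266.
Largest remainders: H, A, G, D receive the extra seats.

A 6, E 8, G 10, B 2, H 11, F 9, D 10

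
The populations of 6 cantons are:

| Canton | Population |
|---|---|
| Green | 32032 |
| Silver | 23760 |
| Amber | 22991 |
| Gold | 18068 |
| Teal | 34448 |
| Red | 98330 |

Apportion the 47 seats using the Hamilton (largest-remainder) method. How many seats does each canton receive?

The standard divisor is 229629/47 ≈ 4885.723.
Standard quotas: Green 6.5562, Silver 4.8631, Amber 4.7058, Gold 3.6981, Teal 7.0507, Red 20.1260.
Lower quotas: Green 6, Silver 4, Amber 4, Gold 3, Teal 7, Red 20 (sum 44, leaving 3 seats).
Remainders in descending order: Silver 0.8631, Amber 0.7058, Gold 0.6981, Green 0.5562, Red 0.1260, Teal 0.0507.
The surplus seats go to Silver, Amber, Gold.

Green 6; Silver 5; Amber 5; Gold 4; Teal 7; Red 20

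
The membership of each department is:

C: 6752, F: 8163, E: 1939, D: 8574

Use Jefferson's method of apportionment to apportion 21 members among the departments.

Standard divisor 25428/21 ≈ 1210.857; standard quotas: C 5.576, F 6.742, E 1.601, D 7.081.
Rounding down gives 5, 6, 1, 7 = 19 seats, so the divisor must be adjusted.
With modified divisor 1100: modified quotas C 6.138, F 7.421, E 1.763, D 7.795.
Rounding down: C 6, F 7, E 1, D 7 (total 21).

C: 6; F: 7; E: 1; D: 7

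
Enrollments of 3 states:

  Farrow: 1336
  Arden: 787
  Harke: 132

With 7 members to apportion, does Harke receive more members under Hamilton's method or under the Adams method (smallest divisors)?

Hamilton: Farrow 4, Arden 3, Harke 0.
Adams: Farrow 4, Arden 2, Harke 1.
Harke gets 0 under Hamilton and 1 under Adams.

Adams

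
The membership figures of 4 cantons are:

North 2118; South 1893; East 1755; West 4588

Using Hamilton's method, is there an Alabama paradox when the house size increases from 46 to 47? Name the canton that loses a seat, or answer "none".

South

At 46 seats: North 9, South 9, East 8, West 20.
At 47 seats: North 10, South 8, East 8, West 21.
South drops from 9 to 8.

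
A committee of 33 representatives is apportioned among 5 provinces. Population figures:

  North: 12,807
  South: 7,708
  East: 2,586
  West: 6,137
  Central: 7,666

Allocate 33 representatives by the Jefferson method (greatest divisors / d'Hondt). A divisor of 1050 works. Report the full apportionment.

North=12; South=7; East=2; West=5; Central=7

With modified divisor 1050: modified quotas North 12.197, South 7.341, East 2.463, West 5.845, Central 7.301.
Rounding down: North 12, South 7, East 2, West 5, Central 7 (total 33).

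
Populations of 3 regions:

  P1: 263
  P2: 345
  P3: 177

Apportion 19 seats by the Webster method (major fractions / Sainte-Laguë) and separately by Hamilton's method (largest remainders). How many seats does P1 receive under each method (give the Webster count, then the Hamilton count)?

6 and 7

Webster: P1 6, P2 9, P3 4.
Hamilton: P1 7, P2 8, P3 4.
P1 gets 6 under Webster and 7 under Hamilton.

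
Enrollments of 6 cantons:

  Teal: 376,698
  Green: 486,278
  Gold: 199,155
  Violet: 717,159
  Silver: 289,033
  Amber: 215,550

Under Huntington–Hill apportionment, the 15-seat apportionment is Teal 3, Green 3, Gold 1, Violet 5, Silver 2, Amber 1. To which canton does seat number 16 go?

Amber

Priority for the next seat is population ÷ (√(s·(s+1))).
Priorities: Teal 108743.346, Green 140376.367, Gold 140823.851, Violet 130934.721, Silver 117997.228, Amber 152416.867.
Highest priority: Amber.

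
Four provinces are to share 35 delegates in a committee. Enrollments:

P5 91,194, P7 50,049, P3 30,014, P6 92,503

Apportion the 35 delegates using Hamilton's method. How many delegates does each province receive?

Standard divisor: 263760 ÷ 35 = 7536.
Standard quotas: P5 12.1011, P7 6.6413, P3 3.9827, P6 12.2748.
Lower quotas: P5 12, P7 6, P3 3, P6 12 (sum 33, leaving 2 seats).
Remainders in descending order: P3 0.9827, P7 0.6413, P6 0.2748, P5 0.1011.
Largest remainders: P3, P7 receive the extra seats.

P5=12; P7=7; P3=4; P6=12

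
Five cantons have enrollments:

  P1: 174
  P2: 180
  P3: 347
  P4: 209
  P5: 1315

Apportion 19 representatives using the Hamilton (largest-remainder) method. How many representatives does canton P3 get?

Total 2225; standard divisor 2225/19 ≈ 117.105.
Standard quotas: P1 1.486, P2 1.537, P3 2.963, P4 1.785, P5 11.229.
Lower quotas: P1 1, P2 1, P3 2, P4 1, P5 11 (sum 16, leaving 3 seats).
Remainders in descending order: P3 0.963, P4 0.785, P2 0.537, P1 0.486, P5 0.229.
Largest remainders: P3, P4, P2 receive the extra seats.
P3 receives 3.

3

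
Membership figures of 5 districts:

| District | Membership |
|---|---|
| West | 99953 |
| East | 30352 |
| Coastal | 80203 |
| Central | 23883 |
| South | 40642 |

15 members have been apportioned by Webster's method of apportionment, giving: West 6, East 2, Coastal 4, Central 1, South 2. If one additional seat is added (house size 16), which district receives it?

Priority for the next seat is population ÷ (current seats + 0.5).
Priorities: West 15377.385, East 12140.800, Coastal 17822.889, Central 15922.000, South 16256.800.
Highest priority: Coastal.

Coastal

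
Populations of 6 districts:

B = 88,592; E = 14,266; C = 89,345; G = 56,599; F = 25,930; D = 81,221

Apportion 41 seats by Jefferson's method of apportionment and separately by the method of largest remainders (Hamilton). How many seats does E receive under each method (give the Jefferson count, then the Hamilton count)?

Jefferson: B 10, E 1, C 11, G 6, F 3, D 10.
Hamilton: B 10, E 2, C 10, G 7, F 3, D 9.
E gets 1 under Jefferson and 2 under Hamilton.

1 and 2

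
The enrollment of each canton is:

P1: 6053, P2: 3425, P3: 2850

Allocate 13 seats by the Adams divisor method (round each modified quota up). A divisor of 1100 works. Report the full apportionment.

P1 6, P2 4, P3 3

With modified divisor 1100: modified quotas P1 5.503, P2 3.114, P3 2.591.
Rounding up: P1 6, P2 4, P3 3 (total 13).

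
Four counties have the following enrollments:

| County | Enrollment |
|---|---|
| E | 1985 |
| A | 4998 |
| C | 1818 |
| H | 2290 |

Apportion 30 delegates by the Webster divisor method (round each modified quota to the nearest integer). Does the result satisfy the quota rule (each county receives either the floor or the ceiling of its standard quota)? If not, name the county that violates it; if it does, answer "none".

Standard quotas: E 5.369, A 13.519, C 4.918, H 6.194.
Webster allocation: E 5, A 14, C 5, H 6.
Every allocation lies between the lower and upper quota.

none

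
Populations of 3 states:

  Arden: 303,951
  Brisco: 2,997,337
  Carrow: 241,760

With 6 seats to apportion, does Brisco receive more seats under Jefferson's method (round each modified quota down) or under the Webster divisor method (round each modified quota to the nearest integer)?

Jefferson

Jefferson: Arden 0, Brisco 6, Carrow 0.
Webster: Arden 1, Brisco 5, Carrow 0.
Brisco gets 6 under Jefferson and 5 under Webster.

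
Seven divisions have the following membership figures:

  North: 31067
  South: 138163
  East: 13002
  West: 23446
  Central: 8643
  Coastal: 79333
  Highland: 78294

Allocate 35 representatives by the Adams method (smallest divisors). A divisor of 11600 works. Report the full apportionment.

With modified divisor 11600: modified quotas North 2.678, South 11.911, East 1.121, West 2.021, Central 0.745, Coastal 6.839, Highland 6.749.
Rounding up: North 3, South 12, East 2, West 3, Central 1, Coastal 7, Highland 7 (total 35).

North 3; South 12; East 2; West 3; Central 1; Coastal 7; Highland 7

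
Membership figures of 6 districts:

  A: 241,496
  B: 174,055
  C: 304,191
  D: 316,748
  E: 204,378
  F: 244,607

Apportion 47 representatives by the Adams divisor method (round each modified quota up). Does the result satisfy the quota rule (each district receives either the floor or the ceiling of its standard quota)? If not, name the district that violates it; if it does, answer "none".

none

Standard quotas: A 7.641, B 5.507, C 9.625, D 10.022, E 6.466, F 7.739.
Adams allocation: A 8, B 6, C 9, D 10, E 6, F 8.
Every allocation lies between the lower and upper quota.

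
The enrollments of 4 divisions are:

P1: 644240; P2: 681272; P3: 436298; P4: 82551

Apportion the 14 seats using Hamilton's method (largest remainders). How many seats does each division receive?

P1: 5; P2: 5; P3: 3; P4: 1

Total 1844361; standard divisor 1844361/14 ≈ 131740.071.
Standard quotas: P1 4.8902, P2 5.1713, P3 3.3118, P4 0.6266.
Lower quotas: P1 4, P2 5, P3 3, P4 0 (sum 12, leaving 2 seats).
Remainders in descending order: P1 0.8902, P4 0.6266, P3 0.3118, P2 0.1713.
The surplus seats go to P1, P4.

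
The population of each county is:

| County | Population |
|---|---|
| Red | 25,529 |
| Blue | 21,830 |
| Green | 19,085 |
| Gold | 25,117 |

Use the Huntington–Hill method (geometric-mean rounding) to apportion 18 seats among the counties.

With divisor 5195: modified quotas Red 4.914, Blue 4.202, Green 3.674, Gold 4.835.
Geometric-mean thresholds: Red √(4·5)=4.472, Blue √(4·5)=4.472, Green √(3·4)=3.464, Gold √(4·5)=4.472.
Each quota rounded against its threshold gives Red 5, Blue 4, Green 4, Gold 5 (total 18).

Red=5, Blue=4, Green=4, Gold=5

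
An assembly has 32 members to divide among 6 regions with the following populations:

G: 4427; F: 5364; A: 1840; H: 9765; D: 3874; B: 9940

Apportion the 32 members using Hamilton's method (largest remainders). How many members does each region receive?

G: 4; F: 5; A: 2; H: 9; D: 3; B: 9

Total 35210; standard divisor 35210/32 ≈ 1100.312.
Standard quotas: G 4.0234, F 4.8750, A 1.6723, H 8.8748, D 3.5208, B 9.0338.
Lower quotas: G 4, F 4, A 1, H 8, D 3, B 9 (sum 29, leaving 3 seats).
Remainders in descending order: F 0.8750, H 0.8748, A 0.6723, D 0.5208, B 0.0338, G 0.0234.
The surplus seats go to F, H, A.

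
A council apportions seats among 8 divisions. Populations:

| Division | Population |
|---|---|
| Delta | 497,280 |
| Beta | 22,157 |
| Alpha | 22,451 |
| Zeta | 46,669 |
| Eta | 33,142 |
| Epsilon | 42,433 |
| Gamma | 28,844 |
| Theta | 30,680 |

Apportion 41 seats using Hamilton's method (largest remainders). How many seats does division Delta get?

Standard divisor: 723656 ÷ 41 ≈ 17650.146.
Standard quotas: Delta 28.1743, Beta 1.2553, Alpha 1.2720, Zeta 2.6441, Eta 1.8777, Epsilon 2.4041, Gamma 1.6342, Theta 1.7382.
Lower quotas: Delta 28, Beta 1, Alpha 1, Zeta 2, Eta 1, Epsilon 2, Gamma 1, Theta 1 (sum 37, leaving 4 seats).
Remainders in descending order: Eta 0.8777, Theta 0.7382, Zeta 0.6441, Gamma 0.6342, Epsilon 0.4041, Alpha 0.2720, Beta 0.2553, Delta 0.1743.
The surplus seats go to Eta, Theta, Zeta, Gamma.
Delta receives 28.

28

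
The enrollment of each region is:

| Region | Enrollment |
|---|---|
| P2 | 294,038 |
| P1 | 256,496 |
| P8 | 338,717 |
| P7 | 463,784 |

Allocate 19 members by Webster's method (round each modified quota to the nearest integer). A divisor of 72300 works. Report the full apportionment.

P2: 4, P1: 4, P8: 5, P7: 6

With modified divisor 72300: modified quotas P2 4.067, P1 3.548, P8 4.685, P7 6.415.
Rounding to the nearest integer: P2 4, P1 4, P8 5, P7 6 (total 19).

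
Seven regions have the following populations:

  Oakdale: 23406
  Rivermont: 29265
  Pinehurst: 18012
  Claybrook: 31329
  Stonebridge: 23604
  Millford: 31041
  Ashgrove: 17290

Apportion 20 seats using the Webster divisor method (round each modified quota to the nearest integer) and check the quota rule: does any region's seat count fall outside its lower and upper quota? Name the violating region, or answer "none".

none

Standard quotas: Oakdale 2.691, Rivermont 3.365, Pinehurst 2.071, Claybrook 3.602, Stonebridge 2.714, Millford 3.569, Ashgrove 1.988.
Webster allocation: Oakdale 3, Rivermont 3, Pinehurst 2, Claybrook 4, Stonebridge 3, Millford 3, Ashgrove 2.
Every allocation lies between the lower and upper quota.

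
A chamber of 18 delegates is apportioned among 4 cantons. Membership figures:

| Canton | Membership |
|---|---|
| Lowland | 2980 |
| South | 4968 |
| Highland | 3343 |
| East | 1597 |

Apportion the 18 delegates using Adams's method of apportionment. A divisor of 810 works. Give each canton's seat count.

Lowland: 4; South: 7; Highland: 5; East: 2

With modified divisor 810: modified quotas Lowland 3.679, South 6.133, Highland 4.127, East 1.972.
Rounding up: Lowland 4, South 7, Highland 5, East 2 (total 18).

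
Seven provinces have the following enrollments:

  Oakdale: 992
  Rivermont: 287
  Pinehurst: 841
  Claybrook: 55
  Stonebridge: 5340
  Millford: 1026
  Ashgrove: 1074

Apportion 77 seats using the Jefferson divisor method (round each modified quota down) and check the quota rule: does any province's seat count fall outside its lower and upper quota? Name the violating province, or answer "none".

Standard quotas: Oakdale 7.944, Rivermont 2.298, Pinehurst 6.735, Claybrook 0.440, Stonebridge 42.764, Millford 8.217, Ashgrove 8.601.
Jefferson allocation: Oakdale 8, Rivermont 2, Pinehurst 7, Claybrook 0, Stonebridge 44, Millford 8, Ashgrove 8.
Stonebridge has quota 42.764 (lower 42, upper 43) but receives 44 — outside the quota interval.

Stonebridge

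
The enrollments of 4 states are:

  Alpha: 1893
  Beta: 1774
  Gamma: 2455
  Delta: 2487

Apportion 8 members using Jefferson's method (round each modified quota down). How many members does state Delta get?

Standard divisor 8609/8 ≈ 1076.125; standard quotas: Alpha 1.759, Beta 1.649, Gamma 2.281, Delta 2.311.
Rounding down gives 1, 1, 2, 2 = 6 seats, so the divisor must be adjusted.
With modified divisor 860: modified quotas Alpha 2.201, Beta 2.063, Gamma 2.855, Delta 2.892.
Rounding down: Alpha 2, Beta 2, Gamma 2, Delta 2 (total 8).
Delta receives 2.

2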